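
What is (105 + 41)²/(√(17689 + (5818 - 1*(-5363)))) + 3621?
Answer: 3621 + 10658*√28870/14435 ≈ 3746.5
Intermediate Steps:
(105 + 41)²/(√(17689 + (5818 - 1*(-5363)))) + 3621 = 146²/(√(17689 + (5818 + 5363))) + 3621 = 21316/(√(17689 + 11181)) + 3621 = 21316/(√28870) + 3621 = 21316*(√28870/28870) + 3621 = 10658*√28870/14435 + 3621 = 3621 + 10658*√28870/14435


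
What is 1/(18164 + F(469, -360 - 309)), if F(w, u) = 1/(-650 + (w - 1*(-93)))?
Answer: 88/1598431 ≈ 5.5054e-5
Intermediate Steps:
F(w, u) = 1/(-557 + w) (F(w, u) = 1/(-650 + (w + 93)) = 1/(-650 + (93 + w)) = 1/(-557 + w))
1/(18164 + F(469, -360 - 309)) = 1/(18164 + 1/(-557 + 469)) = 1/(18164 + 1/(-88)) = 1/(18164 - 1/88) = 1/(1598431/88) = 88/1598431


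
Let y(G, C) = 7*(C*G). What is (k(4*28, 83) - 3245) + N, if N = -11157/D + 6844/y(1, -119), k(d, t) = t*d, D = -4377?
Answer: 7347177228/1215347 ≈ 6045.3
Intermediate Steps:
y(G, C) = 7*C*G
k(d, t) = d*t
N = -6887469/1215347 (N = -11157/(-4377) + 6844/((7*(-119)*1)) = -11157*(-1/4377) + 6844/(-833) = 3719/1459 + 6844*(-1/833) = 3719/1459 - 6844/833 = -6887469/1215347 ≈ -5.6671)
(k(4*28, 83) - 3245) + N = ((4*28)*83 - 3245) - 6887469/1215347 = (112*83 - 3245) - 6887469/1215347 = (9296 - 3245) - 6887469/1215347 = 6051 - 6887469/1215347 = 7347177228/1215347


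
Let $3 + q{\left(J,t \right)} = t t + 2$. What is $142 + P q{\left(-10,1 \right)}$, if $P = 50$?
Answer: $142$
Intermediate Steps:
$q{\left(J,t \right)} = -1 + t^{2}$ ($q{\left(J,t \right)} = -3 + \left(t t + 2\right) = -3 + \left(t^{2} + 2\right) = -3 + \left(2 + t^{2}\right) = -1 + t^{2}$)
$142 + P q{\left(-10,1 \right)} = 142 + 50 \left(-1 + 1^{2}\right) = 142 + 50 \left(-1 + 1\right) = 142 + 50 \cdot 0 = 142 + 0 = 142$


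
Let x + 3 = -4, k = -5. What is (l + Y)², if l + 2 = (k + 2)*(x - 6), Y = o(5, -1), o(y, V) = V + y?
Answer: 1681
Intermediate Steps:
x = -7 (x = -3 - 4 = -7)
Y = 4 (Y = -1 + 5 = 4)
l = 37 (l = -2 + (-5 + 2)*(-7 - 6) = -2 - 3*(-13) = -2 + 39 = 37)
(l + Y)² = (37 + 4)² = 41² = 1681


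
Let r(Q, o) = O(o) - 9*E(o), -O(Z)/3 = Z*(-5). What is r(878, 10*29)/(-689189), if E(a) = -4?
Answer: -4386/689189 ≈ -0.0063640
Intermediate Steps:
O(Z) = 15*Z (O(Z) = -3*Z*(-5) = -(-15)*Z = 15*Z)
r(Q, o) = 36 + 15*o (r(Q, o) = 15*o - 9*(-4) = 15*o + 36 = 36 + 15*o)
r(878, 10*29)/(-689189) = (36 + 15*(10*29))/(-689189) = (36 + 15*290)*(-1/689189) = (36 + 4350)*(-1/689189) = 4386*(-1/689189) = -4386/689189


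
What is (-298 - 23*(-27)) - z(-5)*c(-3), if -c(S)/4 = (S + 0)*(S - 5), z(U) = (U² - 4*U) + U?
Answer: 4163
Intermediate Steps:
z(U) = U² - 3*U
c(S) = -4*S*(-5 + S) (c(S) = -4*(S + 0)*(S - 5) = -4*S*(-5 + S))
(-298 - 23*(-27)) - z(-5)*c(-3) = (-298 - 23*(-27)) - (-5*(-3 - 5))*4*(-3)*(5 - 1*(-3)) = (-298 - 1*(-621)) - (-5*(-8))*4*(-3)*(5 + 3) = (-298 + 621) - 40*4*(-3)*8 = 323 - 40*(-96) = 323 - 1*(-3840) = 323 + 3840 = 4163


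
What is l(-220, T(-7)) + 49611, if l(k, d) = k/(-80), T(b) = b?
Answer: 198455/4 ≈ 49614.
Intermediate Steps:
l(k, d) = -k/80 (l(k, d) = k*(-1/80) = -k/80)
l(-220, T(-7)) + 49611 = -1/80*(-220) + 49611 = 11/4 + 49611 = 198455/4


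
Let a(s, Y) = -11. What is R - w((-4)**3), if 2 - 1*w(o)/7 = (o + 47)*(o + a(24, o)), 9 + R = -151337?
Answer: -142435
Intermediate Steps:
R = -151346 (R = -9 - 151337 = -151346)
w(o) = 14 - 7*(-11 + o)*(47 + o) (w(o) = 14 - 7*(o + 47)*(o - 11) = 14 - 7*(47 + o)*(-11 + o) = 14 - 7*(-11 + o)*(47 + o))
R - w((-4)**3) = -151346 - (3633 - 252*(-4)**3 - 7*((-4)**3)**2) = -151346 - (3633 - 252*(-64) - 7*(-64)**2) = -151346 - (3633 + 16128 - 7*4096) = -151346 - (3633 + 16128 - 28672) = -151346 - 1*(-8911) = -151346 + 8911 = -142435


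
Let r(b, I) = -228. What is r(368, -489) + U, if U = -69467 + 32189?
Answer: -37506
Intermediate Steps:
U = -37278
r(368, -489) + U = -228 - 37278 = -37506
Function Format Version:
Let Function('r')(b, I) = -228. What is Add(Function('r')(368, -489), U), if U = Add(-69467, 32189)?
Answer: -37506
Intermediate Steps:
U = -37278
Add(Function('r')(368, -489), U) = Add(-228, -37278) = -37506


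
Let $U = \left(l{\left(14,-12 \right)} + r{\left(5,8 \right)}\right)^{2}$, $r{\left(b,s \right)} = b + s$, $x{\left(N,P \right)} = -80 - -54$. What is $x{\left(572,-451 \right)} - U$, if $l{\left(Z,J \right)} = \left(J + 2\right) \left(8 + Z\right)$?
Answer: $-42875$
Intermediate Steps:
$l{\left(Z,J \right)} = \left(2 + J\right) \left(8 + Z\right)$
$x{\left(N,P \right)} = -26$ ($x{\left(N,P \right)} = -80 + 54 = -26$)
$U = 42849$ ($U = \left(\left(16 + 2 \cdot 14 + 8 \left(-12\right) - 168\right) + \left(5 + 8\right)\right)^{2} = \left(\left(16 + 28 - 96 - 168\right) + 13\right)^{2} = \left(-220 + 13\right)^{2} = \left(-207\right)^{2} = 42849$)
$x{\left(572,-451 \right)} - U = -26 - 42849 = -42875$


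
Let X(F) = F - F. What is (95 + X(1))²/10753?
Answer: 9025/10753 ≈ 0.83930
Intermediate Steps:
X(F) = 0
(95 + X(1))²/10753 = (95 + 0)²/10753 = 95²*(1/10753) = 9025*(1/10753) = 9025/10753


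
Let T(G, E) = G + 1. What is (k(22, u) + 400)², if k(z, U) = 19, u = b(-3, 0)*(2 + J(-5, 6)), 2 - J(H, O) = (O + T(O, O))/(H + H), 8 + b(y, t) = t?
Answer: 175561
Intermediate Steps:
b(y, t) = -8 + t
T(G, E) = 1 + G
J(H, O) = 2 - (1 + 2*O)/(2*H) (J(H, O) = 2 - (O + (1 + O))/(H + H) = 2 - (1 + 2*O)/(2*H))
u = -212/5 (u = (-8 + 0)*(2 + (-½ - 1*6 + 2*(-5))/(-5)) = -8*(2 - (-½ - 6 - 10)/5) = -8*(2 - ⅕*(-33/2)) = -8*(2 + 33/10) = -8*53/10 = -212/5 ≈ -42.400)
(k(22, u) + 400)² = (19 + 400)² = 419² = 175561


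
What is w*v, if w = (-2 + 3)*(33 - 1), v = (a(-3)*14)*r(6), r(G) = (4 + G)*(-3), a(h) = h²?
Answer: -120960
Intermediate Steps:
r(G) = -12 - 3*G
v = -3780 (v = ((-3)²*14)*(-12 - 3*6) = (9*14)*(-12 - 18) = 126*(-30) = -3780)
w = 32 (w = 1*32 = 32)
w*v = 32*(-3780) = -120960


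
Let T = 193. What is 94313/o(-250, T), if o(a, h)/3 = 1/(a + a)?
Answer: -47156500/3 ≈ -1.5719e+7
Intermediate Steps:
o(a, h) = 3/(2*a) (o(a, h) = 3/(a + a) = 3/((2*a)) = 3*(1/(2*a)) = 3/(2*a))
94313/o(-250, T) = 94313/(((3/2)/(-250))) = 94313/(((3/2)*(-1/250))) = 94313/(-3/500) = 94313*(-500/3) = -47156500/3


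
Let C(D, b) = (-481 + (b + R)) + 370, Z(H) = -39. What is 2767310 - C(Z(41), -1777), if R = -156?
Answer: 2769354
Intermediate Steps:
C(D, b) = -267 + b (C(D, b) = (-481 + (b - 156)) + 370 = (-481 + (-156 + b)) + 370 = (-637 + b) + 370 = -267 + b)
2767310 - C(Z(41), -1777) = 2767310 - (-267 - 1777) = 2767310 - 1*(-2044) = 2767310 + 2044 = 2769354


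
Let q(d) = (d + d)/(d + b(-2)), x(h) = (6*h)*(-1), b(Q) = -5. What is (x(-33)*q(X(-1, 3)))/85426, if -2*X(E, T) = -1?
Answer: -2/3883 ≈ -0.00051507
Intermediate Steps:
x(h) = -6*h
X(E, T) = ½ (X(E, T) = -½*(-1) = ½)
q(d) = 2*d/(-5 + d) (q(d) = (d + d)/(d - 5) = (2*d)/(-5 + d) = 2*d/(-5 + d))
(x(-33)*q(X(-1, 3)))/85426 = ((-6*(-33))*(2*(½)/(-5 + ½)))/85426 = (198*(2*(½)/(-9/2)))*(1/85426) = (198*(2*(½)*(-2/9)))*(1/85426) = (198*(-2/9))*(1/85426) = -44*1/85426 = -2/3883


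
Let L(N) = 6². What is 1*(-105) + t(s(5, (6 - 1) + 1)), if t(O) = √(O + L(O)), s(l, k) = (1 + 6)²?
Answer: -105 + √85 ≈ -95.781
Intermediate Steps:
L(N) = 36
s(l, k) = 49 (s(l, k) = 7² = 49)
t(O) = √(36 + O) (t(O) = √(O + 36) = √(36 + O))
1*(-105) + t(s(5, (6 - 1) + 1)) = 1*(-105) + √(36 + 49) = -105 + √85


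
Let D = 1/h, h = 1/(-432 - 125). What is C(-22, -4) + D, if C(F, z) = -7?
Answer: -564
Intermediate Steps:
h = -1/557 (h = 1/(-557) = -1/557 ≈ -0.0017953)
D = -557 (D = 1/(-1/557) = -557)
C(-22, -4) + D = -7 - 557 = -564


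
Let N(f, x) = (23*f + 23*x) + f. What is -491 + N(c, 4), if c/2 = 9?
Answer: 33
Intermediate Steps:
c = 18 (c = 2*9 = 18)
N(f, x) = 23*x + 24*f
-491 + N(c, 4) = -491 + (23*4 + 24*18) = -491 + (92 + 432) = -491 + 524 = 33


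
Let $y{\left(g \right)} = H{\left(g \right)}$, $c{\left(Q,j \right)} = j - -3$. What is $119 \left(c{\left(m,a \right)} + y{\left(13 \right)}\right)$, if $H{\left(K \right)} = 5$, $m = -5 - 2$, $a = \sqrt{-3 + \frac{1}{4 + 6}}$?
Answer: $952 + \frac{119 i \sqrt{290}}{10} \approx 952.0 + 202.65 i$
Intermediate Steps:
$a = \frac{i \sqrt{290}}{10}$ ($a = \sqrt{-3 + \frac{1}{10}} = \sqrt{- \frac{29}{10}} = \frac{i \sqrt{290}}{10} \approx 1.7029 i$)
$m = -7$ ($m = -5 - 2 = -7$)
$c{\left(Q,j \right)} = 3 + j$ ($c{\left(Q,j \right)} = j + 3 = 3 + j$)
$y{\left(g \right)} = 5$
$119 \left(c{\left(m,a \right)} + y{\left(13 \right)}\right) = 119 \left(\left(3 + \frac{i \sqrt{290}}{10}\right) + 5\right) = 119 \left(8 + \frac{i \sqrt{290}}{10}\right) = 952 + \frac{119 i \sqrt{290}}{10}$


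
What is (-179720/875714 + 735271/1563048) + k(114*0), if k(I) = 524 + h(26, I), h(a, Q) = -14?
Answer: 349221157210327/684391508136 ≈ 510.27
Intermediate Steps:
k(I) = 510 (k(I) = 524 - 14 = 510)
(-179720/875714 + 735271/1563048) + k(114*0) = (-179720/875714 + 735271/1563048) + 510 = (-179720*1/875714 + 735271*(1/1563048)) + 510 = (-89860/437857 + 735271/1563048) + 510 = 181488060967/684391508136 + 510 = 349221157210327/684391508136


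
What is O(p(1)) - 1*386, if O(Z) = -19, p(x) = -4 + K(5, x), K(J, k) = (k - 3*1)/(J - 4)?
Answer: -405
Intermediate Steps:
K(J, k) = (-3 + k)/(-4 + J) (K(J, k) = (k - 3)/(-4 + J) = (-3 + k)/(-4 + J))
p(x) = -7 + x (p(x) = -4 + (-3 + x)/(-4 + 5) = -4 + (-3 + x)/1 = -4 + 1*(-3 + x) = -4 + (-3 + x) = -7 + x)
O(p(1)) - 1*386 = -19 - 1*386 = -19 - 386 = -405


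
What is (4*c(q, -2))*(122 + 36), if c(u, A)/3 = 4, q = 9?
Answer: 7584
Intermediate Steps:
c(u, A) = 12 (c(u, A) = 3*4 = 12)
(4*c(q, -2))*(122 + 36) = (4*12)*(122 + 36) = 48*158 = 7584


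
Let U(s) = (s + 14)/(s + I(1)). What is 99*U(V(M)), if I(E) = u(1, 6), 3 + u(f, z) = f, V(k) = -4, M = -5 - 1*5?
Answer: -165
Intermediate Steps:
M = -10 (M = -5 - 5 = -10)
u(f, z) = -3 + f
I(E) = -2 (I(E) = -3 + 1 = -2)
U(s) = (14 + s)/(-2 + s) (U(s) = (s + 14)/(s - 2) = (14 + s)/(-2 + s))
99*U(V(M)) = 99*((14 - 4)/(-2 - 4)) = 99*(10/(-6)) = 99*(-⅙*10) = 99*(-5/3) = -165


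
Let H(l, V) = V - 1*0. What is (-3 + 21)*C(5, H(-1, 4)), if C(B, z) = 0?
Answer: 0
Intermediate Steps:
H(l, V) = V (H(l, V) = V + 0 = V)
(-3 + 21)*C(5, H(-1, 4)) = (-3 + 21)*0 = 18*0 = 0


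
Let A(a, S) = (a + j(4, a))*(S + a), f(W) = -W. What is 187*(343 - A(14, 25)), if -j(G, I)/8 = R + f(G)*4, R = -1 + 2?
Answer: -913121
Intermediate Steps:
R = 1
j(G, I) = -8 + 32*G (j(G, I) = -8*(1 - G*4) = -8*(1 - 4*G) = -8 + 32*G)
A(a, S) = (120 + a)*(S + a) (A(a, S) = (a + (-8 + 32*4))*(S + a) = (a + (-8 + 128))*(S + a) = (a + 120)*(S + a) = (120 + a)*(S + a))
187*(343 - A(14, 25)) = 187*(343 - (14**2 + 120*25 + 120*14 + 25*14)) = 187*(343 - (196 + 3000 + 1680 + 350)) = 187*(343 - 1*5226) = 187*(343 - 5226) = 187*(-4883) = -913121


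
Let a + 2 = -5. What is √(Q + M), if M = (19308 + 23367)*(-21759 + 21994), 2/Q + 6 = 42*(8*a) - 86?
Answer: √14975585253278/1222 ≈ 3166.8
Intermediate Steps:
a = -7 (a = -2 - 5 = -7)
Q = -1/1222 (Q = 2/(-6 + (42*(8*(-7)) - 86)) = 2/(-6 + (42*(-56) - 86)) = 2/(-6 + (-2352 - 86)) = 2/(-6 - 2438) = 2/(-2444) = 2*(-1/2444) = -1/1222 ≈ -0.00081833)
M = 10028625 (M = 42675*235 = 10028625)
√(Q + M) = √(-1/1222 + 10028625) = √(12254979749/1222) = √14975585253278/1222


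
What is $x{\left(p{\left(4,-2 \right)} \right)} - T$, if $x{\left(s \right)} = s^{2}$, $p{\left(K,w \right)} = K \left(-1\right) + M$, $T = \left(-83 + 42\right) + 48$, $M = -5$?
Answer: $74$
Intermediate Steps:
$T = 7$ ($T = -41 + 48 = 7$)
$p{\left(K,w \right)} = -5 - K$ ($p{\left(K,w \right)} = K \left(-1\right) - 5 = - K - 5 = -5 - K$)
$x{\left(p{\left(4,-2 \right)} \right)} - T = \left(-5 - 4\right)^{2} - 7 = \left(-9\right)^{2} - 7 = 81 - 7 = 74$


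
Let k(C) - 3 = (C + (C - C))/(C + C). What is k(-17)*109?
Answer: 763/2 ≈ 381.50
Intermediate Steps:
k(C) = 7/2 (k(C) = 3 + (C + (C - C))/(C + C) = 3 + (C + 0)/((2*C)) = 3 + C*(1/(2*C)) = 3 + ½ = 7/2)
k(-17)*109 = (7/2)*109 = 763/2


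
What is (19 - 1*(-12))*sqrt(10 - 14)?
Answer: 62*I ≈ 62.0*I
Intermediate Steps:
(19 - 1*(-12))*sqrt(10 - 14) = (19 + 12)*sqrt(-4) = 31*(2*I) = 62*I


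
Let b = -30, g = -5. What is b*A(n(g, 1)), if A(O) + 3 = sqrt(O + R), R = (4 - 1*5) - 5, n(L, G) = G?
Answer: 90 - 30*I*sqrt(5) ≈ 90.0 - 67.082*I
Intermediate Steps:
R = -6 (R = (4 - 5) - 5 = -1 - 5 = -6)
A(O) = -3 + sqrt(-6 + O) (A(O) = -3 + sqrt(O - 6) = -3 + sqrt(-6 + O))
b*A(n(g, 1)) = -30*(-3 + sqrt(-6 + 1)) = -30*(-3 + sqrt(-5)) = -30*(-3 + I*sqrt(5)) = 90 - 30*I*sqrt(5)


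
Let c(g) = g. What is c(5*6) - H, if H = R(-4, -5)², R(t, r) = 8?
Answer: -34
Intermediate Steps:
H = 64 (H = 8² = 64)
c(5*6) - H = 5*6 - 1*64 = 30 - 64 = -34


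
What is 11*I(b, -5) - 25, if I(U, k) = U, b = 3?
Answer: 8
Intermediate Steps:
11*I(b, -5) - 25 = 11*3 - 25 = 33 - 25 = 8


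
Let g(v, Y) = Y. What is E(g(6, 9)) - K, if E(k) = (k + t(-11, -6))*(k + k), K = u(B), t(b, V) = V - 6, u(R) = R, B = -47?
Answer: -7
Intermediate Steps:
t(b, V) = -6 + V
K = -47
E(k) = 2*k*(-12 + k) (E(k) = (k + (-6 - 6))*(k + k) = (k - 12)*(2*k) = (-12 + k)*(2*k) = 2*k*(-12 + k))
E(g(6, 9)) - K = 2*9*(-12 + 9) - 1*(-47) = 2*9*(-3) + 47 = -54 + 47 = -7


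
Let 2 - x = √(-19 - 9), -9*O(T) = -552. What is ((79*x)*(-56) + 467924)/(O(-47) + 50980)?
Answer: 344307/38281 + 6636*I*√7/38281 ≈ 8.9942 + 0.45864*I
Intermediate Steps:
O(T) = 184/3 (O(T) = -⅑*(-552) = 184/3)
x = 2 - 2*I*√7 (x = 2 - √(-19 - 9) = 2 - √(-28) = 2 - 2*I*√7 ≈ 2.0 - 5.2915*I)
((79*x)*(-56) + 467924)/(O(-47) + 50980) = ((79*(2 - 2*I*√7))*(-56) + 467924)/(184/3 + 50980) = ((158 - 158*I*√7)*(-56) + 467924)/(153124/3) = ((-8848 + 8848*I*√7) + 467924)*(3/153124) = (459076 + 8848*I*√7)*(3/153124) = 344307/38281 + 6636*I*√7/38281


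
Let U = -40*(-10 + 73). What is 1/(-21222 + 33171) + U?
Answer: -30111479/11949 ≈ -2520.0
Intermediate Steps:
U = -2520 (U = -40*63 = -2520)
1/(-21222 + 33171) + U = 1/(-21222 + 33171) - 2520 = 1/11949 - 2520 = -30111479/11949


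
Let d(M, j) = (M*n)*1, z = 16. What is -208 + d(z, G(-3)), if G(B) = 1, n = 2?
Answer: -176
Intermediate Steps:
d(M, j) = 2*M (d(M, j) = (M*2)*1 = (2*M)*1 = 2*M)
-208 + d(z, G(-3)) = -208 + 2*16 = -208 + 32 = -176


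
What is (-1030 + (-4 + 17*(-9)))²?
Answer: 1408969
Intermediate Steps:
(-1030 + (-4 + 17*(-9)))² = (-1030 + (-4 - 153))² = (-1030 - 157)² = (-1187)² = 1408969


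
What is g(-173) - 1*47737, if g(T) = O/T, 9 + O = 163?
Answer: -8258655/173 ≈ -47738.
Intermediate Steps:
O = 154 (O = -9 + 163 = 154)
g(T) = 154/T
g(-173) - 1*47737 = 154/(-173) - 1*47737 = 154*(-1/173) - 47737 = -154/173 - 47737 = -8258655/173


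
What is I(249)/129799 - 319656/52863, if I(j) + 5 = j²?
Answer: -12737911532/2287188179 ≈ -5.5692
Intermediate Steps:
I(j) = -5 + j²
I(249)/129799 - 319656/52863 = (-5 + 249²)/129799 - 319656/52863 = (-5 + 62001)*(1/129799) - 319656*1/52863 = 61996*(1/129799) - 106552/17621 = 61996/129799 - 106552/17621 = -12737911532/2287188179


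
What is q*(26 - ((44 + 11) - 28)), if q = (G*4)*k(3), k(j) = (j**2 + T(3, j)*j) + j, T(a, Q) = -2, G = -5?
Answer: 120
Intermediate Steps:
k(j) = j**2 - j (k(j) = (j**2 - 2*j) + j = j**2 - j)
q = -120 (q = (-5*4)*(3*(-1 + 3)) = -60*2 = -20*6 = -120)
q*(26 - ((44 + 11) - 28)) = -120*(26 - ((44 + 11) - 28)) = -120*(26 - (55 - 28)) = -120*(26 - 1*27) = -120*(26 - 27) = -120*(-1) = 120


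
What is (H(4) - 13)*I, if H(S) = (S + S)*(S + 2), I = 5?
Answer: 175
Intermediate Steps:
H(S) = 2*S*(2 + S) (H(S) = (2*S)*(2 + S) = 2*S*(2 + S))
(H(4) - 13)*I = (2*4*(2 + 4) - 13)*5 = (2*4*6 - 13)*5 = (48 - 13)*5 = 35*5 = 175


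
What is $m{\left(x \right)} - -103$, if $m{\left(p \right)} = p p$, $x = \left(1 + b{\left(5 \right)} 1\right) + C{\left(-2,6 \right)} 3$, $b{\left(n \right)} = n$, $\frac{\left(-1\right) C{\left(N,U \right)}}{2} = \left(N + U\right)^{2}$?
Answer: $8203$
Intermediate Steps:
$C{\left(N,U \right)} = - 2 \left(N + U\right)^{2}$
$x = -90$ ($x = \left(1 + 5 \cdot 1\right) + - 2 \left(-2 + 6\right)^{2} \cdot 3 = \left(1 + 5\right) + - 2 \cdot 4^{2} \cdot 3 = 6 + \left(-2\right) 16 \cdot 3 = 6 - 96 = -90$)
$m{\left(p \right)} = p^{2}$
$m{\left(x \right)} - -103 = \left(-90\right)^{2} - -103 = 8100 + 103 = 8203$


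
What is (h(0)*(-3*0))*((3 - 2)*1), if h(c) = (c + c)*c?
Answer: 0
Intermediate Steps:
h(c) = 2*c² (h(c) = (2*c)*c = 2*c²)
(h(0)*(-3*0))*((3 - 2)*1) = ((2*0²)*(-3*0))*((3 - 2)*1) = ((2*0)*0)*(1*1) = (0*0)*1 = 0*1 = 0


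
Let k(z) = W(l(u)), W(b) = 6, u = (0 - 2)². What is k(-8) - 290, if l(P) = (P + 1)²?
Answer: -284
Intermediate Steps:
u = 4 (u = (-2)² = 4)
l(P) = (1 + P)²
k(z) = 6
k(-8) - 290 = 6 - 290 = -284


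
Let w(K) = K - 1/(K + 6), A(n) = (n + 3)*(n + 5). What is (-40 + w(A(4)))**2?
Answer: 2515396/4761 ≈ 528.33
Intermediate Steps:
A(n) = (3 + n)*(5 + n)
w(K) = K - 1/(6 + K)
(-40 + w(A(4)))**2 = (-40 + (-1 + (15 + 4**2 + 8*4)**2 + 6*(15 + 4**2 + 8*4))/(6 + (15 + 4**2 + 8*4)))**2 = (-40 + (-1 + (15 + 16 + 32)**2 + 6*(15 + 16 + 32))/(6 + (15 + 16 + 32)))**2 = (-40 + (-1 + 63**2 + 6*63)/(6 + 63))**2 = (-40 + (-1 + 3969 + 378)/69)**2 = (-40 + (1/69)*4346)**2 = (-40 + 4346/69)**2 = (1586/69)**2 = 2515396/4761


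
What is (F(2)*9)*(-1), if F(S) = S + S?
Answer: -36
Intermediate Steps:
F(S) = 2*S
(F(2)*9)*(-1) = ((2*2)*9)*(-1) = (4*9)*(-1) = 36*(-1) = -36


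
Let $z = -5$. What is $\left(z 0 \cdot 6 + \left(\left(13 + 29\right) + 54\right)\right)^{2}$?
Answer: $9216$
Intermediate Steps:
$\left(z 0 \cdot 6 + \left(\left(13 + 29\right) + 54\right)\right)^{2} = \left(\left(-5\right) 0 \cdot 6 + \left(\left(13 + 29\right) + 54\right)\right)^{2} = \left(0 \cdot 6 + \left(42 + 54\right)\right)^{2} = \left(0 + 96\right)^{2} = 96^{2} = 9216$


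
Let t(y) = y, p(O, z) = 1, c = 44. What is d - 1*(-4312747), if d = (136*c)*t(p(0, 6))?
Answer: 4318731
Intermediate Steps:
d = 5984 (d = (136*44)*1 = 5984*1 = 5984)
d - 1*(-4312747) = 5984 - 1*(-4312747) = 5984 + 4312747 = 4318731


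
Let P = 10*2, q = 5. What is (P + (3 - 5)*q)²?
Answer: 100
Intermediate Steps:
P = 20
(P + (3 - 5)*q)² = (20 + (3 - 5)*5)² = (20 - 2*5)² = (20 - 10)² = 10² = 100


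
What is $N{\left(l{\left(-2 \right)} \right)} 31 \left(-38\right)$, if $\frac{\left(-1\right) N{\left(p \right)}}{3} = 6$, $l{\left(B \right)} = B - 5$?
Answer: $21204$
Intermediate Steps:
$l{\left(B \right)} = -5 + B$ ($l{\left(B \right)} = B - 5 = -5 + B$)
$N{\left(p \right)} = -18$ ($N{\left(p \right)} = \left(-3\right) 6 = -18$)
$N{\left(l{\left(-2 \right)} \right)} 31 \left(-38\right) = \left(-18\right) 31 \left(-38\right) = \left(-558\right) \left(-38\right) = 21204$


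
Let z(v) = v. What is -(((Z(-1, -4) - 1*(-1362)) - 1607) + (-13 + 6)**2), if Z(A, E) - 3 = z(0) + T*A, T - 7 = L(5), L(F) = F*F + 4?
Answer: 229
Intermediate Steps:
L(F) = 4 + F**2 (L(F) = F**2 + 4 = 4 + F**2)
T = 36 (T = 7 + (4 + 5**2) = 7 + (4 + 25) = 7 + 29 = 36)
Z(A, E) = 3 + 36*A (Z(A, E) = 3 + (0 + 36*A) = 3 + 36*A)
-(((Z(-1, -4) - 1*(-1362)) - 1607) + (-13 + 6)**2) = -((((3 + 36*(-1)) - 1*(-1362)) - 1607) + (-13 + 6)**2) = -((((3 - 36) + 1362) - 1607) + (-7)**2) = -(((-33 + 1362) - 1607) + 49) = -((1329 - 1607) + 49) = -(-278 + 49) = -1*(-229) = 229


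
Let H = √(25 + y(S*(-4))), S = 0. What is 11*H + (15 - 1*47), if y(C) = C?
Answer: 23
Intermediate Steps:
H = 5 (H = √(25 + 0*(-4)) = √(25 + 0) = √25 = 5)
11*H + (15 - 1*47) = 11*5 + (15 - 1*47) = 55 + (15 - 47) = 55 - 32 = 23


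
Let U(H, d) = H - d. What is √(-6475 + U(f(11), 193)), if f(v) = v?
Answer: I*√6657 ≈ 81.59*I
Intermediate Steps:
√(-6475 + U(f(11), 193)) = √(-6475 + (11 - 1*193)) = √(-6475 + (11 - 193)) = √(-6475 - 182) = √(-6657) = I*√6657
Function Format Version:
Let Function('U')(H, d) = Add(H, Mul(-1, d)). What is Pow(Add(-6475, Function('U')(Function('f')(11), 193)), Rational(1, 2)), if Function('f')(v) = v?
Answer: Mul(I, Pow(6657, Rational(1, 2))) ≈ Mul(81.590, I)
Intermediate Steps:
Pow(Add(-6475, Function('U')(Function('f')(11), 193)), Rational(1, 2)) = Pow(Add(-6475, Add(11, Mul(-1, 193))), Rational(1, 2)) = Pow(Add(-6475, Add(11, -193)), Rational(1, 2)) = Pow(Add(-6475, -182), Rational(1, 2)) = Pow(-6657, Rational(1, 2)) = Mul(I, Pow(6657, Rational(1, 2)))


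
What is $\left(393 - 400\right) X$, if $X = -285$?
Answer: $1995$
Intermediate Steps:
$\left(393 - 400\right) X = \left(393 - 400\right) \left(-285\right) = \left(-7\right) \left(-285\right) = 1995$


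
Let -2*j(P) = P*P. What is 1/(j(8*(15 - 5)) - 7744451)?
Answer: -1/7747651 ≈ -1.2907e-7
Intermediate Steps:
j(P) = -P**2/2 (j(P) = -P*P/2 = -P**2/2)
1/(j(8*(15 - 5)) - 7744451) = 1/(-64*(15 - 5)**2/2 - 7744451) = 1/(-(8*10)**2/2 - 7744451) = 1/(-1/2*80**2 - 7744451) = 1/(-1/2*6400 - 7744451) = 1/(-3200 - 7744451) = 1/(-7747651) = -1/7747651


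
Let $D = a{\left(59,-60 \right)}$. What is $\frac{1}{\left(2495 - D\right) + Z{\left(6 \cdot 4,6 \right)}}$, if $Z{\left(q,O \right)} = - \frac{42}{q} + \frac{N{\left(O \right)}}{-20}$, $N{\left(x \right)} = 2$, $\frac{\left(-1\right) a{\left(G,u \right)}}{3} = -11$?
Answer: $\frac{20}{49203} \approx 0.00040648$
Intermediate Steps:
$a{\left(G,u \right)} = 33$ ($a{\left(G,u \right)} = \left(-3\right) \left(-11\right) = 33$)
$D = 33$
$Z{\left(q,O \right)} = - \frac{1}{10} - \frac{42}{q}$ ($Z{\left(q,O \right)} = - \frac{42}{q} + \frac{2}{-20} = - \frac{42}{q} + 2 \left(- \frac{1}{20}\right) = - \frac{42}{q} - \frac{1}{10} = - \frac{1}{10} - \frac{42}{q}$)
$\frac{1}{\left(2495 - D\right) + Z{\left(6 \cdot 4,6 \right)}} = \frac{1}{\left(2495 - 33\right) + \frac{-420 - 6 \cdot 4}{10 \cdot 6 \cdot 4}} = \frac{1}{\left(2495 - 33\right) + \frac{-420 - 24}{10 \cdot 24}} = \frac{1}{2462 + \frac{1}{10} \cdot \frac{1}{24} \left(-420 - 24\right)} = \frac{1}{2462 + \frac{1}{10} \cdot \frac{1}{24} \left(-444\right)} = \frac{1}{2462 - \frac{37}{20}} = \frac{1}{\frac{49203}{20}} = \frac{20}{49203}$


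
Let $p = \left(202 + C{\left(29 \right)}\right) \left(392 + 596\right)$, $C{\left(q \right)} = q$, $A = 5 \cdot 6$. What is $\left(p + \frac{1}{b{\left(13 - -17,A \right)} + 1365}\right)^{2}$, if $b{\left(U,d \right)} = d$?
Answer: $\frac{101364589726119721}{1946025} \approx 5.2088 \cdot 10^{10}$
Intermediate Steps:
$A = 30$
$p = 228228$ ($p = \left(202 + 29\right) \left(392 + 596\right) = 231 \cdot 988 = 228228$)
$\left(p + \frac{1}{b{\left(13 - -17,A \right)} + 1365}\right)^{2} = \left(228228 + \frac{1}{30 + 1365}\right)^{2} = \left(228228 + \frac{1}{1395}\right)^{2} = \left(\frac{318378061}{1395}\right)^{2} = \frac{101364589726119721}{1946025}$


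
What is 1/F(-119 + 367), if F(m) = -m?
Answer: -1/248 ≈ -0.0040323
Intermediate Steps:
1/F(-119 + 367) = 1/(-(-119 + 367)) = 1/(-1*248) = 1/(-248) = -1/248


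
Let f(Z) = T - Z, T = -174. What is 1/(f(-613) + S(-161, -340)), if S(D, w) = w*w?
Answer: 1/116039 ≈ 8.6178e-6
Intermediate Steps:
S(D, w) = w²
f(Z) = -174 - Z
1/(f(-613) + S(-161, -340)) = 1/((-174 - 1*(-613)) + (-340)²) = 1/((-174 + 613) + 115600) = 1/(439 + 115600) = 1/116039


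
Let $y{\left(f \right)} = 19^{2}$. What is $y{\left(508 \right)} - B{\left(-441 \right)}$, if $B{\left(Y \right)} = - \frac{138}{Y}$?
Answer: $\frac{53021}{147} \approx 360.69$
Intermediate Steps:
$y{\left(f \right)} = 361$
$y{\left(508 \right)} - B{\left(-441 \right)} = 361 - - \frac{138}{-441} = 361 - \left(-138\right) \left(- \frac{1}{441}\right) = 361 - \frac{46}{147} = \frac{53021}{147}$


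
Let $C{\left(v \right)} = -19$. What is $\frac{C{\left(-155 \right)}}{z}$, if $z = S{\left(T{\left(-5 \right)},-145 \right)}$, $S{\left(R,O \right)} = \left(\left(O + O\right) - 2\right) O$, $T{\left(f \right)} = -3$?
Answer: $- \frac{19}{42340} \approx -0.00044875$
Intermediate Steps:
$S{\left(R,O \right)} = O \left(-2 + 2 O\right)$ ($S{\left(R,O \right)} = \left(2 O - 2\right) O = \left(-2 + 2 O\right) O = O \left(-2 + 2 O\right)$)
$z = 42340$ ($z = 2 \left(-145\right) \left(-1 - 145\right) = 2 \left(-145\right) \left(-146\right) = 42340$)
$\frac{C{\left(-155 \right)}}{z} = - \frac{19}{42340}$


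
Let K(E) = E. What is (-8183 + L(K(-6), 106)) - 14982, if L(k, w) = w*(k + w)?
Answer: -12565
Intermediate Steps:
(-8183 + L(K(-6), 106)) - 14982 = (-8183 + 106*(-6 + 106)) - 14982 = (-8183 + 106*100) - 14982 = (-8183 + 10600) - 14982 = 2417 - 14982 = -12565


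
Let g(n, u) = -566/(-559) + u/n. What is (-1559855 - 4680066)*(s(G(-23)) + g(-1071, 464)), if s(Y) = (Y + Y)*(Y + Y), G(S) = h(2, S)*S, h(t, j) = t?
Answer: -31621738813050026/598689 ≈ -5.2818e+10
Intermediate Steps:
g(n, u) = 566/559 + u/n (g(n, u) = -566*(-1/559) + u/n = 566/559 + u/n)
G(S) = 2*S
s(Y) = 4*Y² (s(Y) = (2*Y)*(2*Y) = 4*Y²)
(-1559855 - 4680066)*(s(G(-23)) + g(-1071, 464)) = (-1559855 - 4680066)*(4*(2*(-23))² + (566/559 + 464/(-1071))) = -6239921*(4*(-46)² + (566/559 + 464*(-1/1071))) = -6239921*(4*2116 + (566/559 - 464/1071)) = -6239921*(8464 + 346810/598689) = -6239921*5067650506/598689 = -31621738813050026/598689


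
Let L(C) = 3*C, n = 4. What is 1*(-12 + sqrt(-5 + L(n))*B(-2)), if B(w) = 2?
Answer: -12 + 2*sqrt(7) ≈ -6.7085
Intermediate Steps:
1*(-12 + sqrt(-5 + L(n))*B(-2)) = 1*(-12 + sqrt(-5 + 3*4)*2) = 1*(-12 + sqrt(-5 + 12)*2) = 1*(-12 + sqrt(7)*2) = 1*(-12 + 2*sqrt(7)) = -12 + 2*sqrt(7)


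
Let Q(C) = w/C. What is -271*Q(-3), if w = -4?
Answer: -1084/3 ≈ -361.33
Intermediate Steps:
Q(C) = -4/C
-271*Q(-3) = -(-1084)/(-3) = -(-1084)*(-1)/3 = -271*4/3 = -1084/3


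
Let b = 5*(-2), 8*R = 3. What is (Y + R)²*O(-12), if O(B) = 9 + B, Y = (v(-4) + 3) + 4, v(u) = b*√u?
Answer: 66357/64 + 885*I ≈ 1036.8 + 885.0*I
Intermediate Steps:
R = 3/8 (R = (⅛)*3 = 3/8 ≈ 0.37500)
b = -10
v(u) = -10*√u
Y = 7 - 20*I (Y = (-20*I + 3) + 4 = (3 - 20*I) + 4 = 7 - 20*I ≈ 7.0 - 20.0*I)
(Y + R)²*O(-12) = ((7 - 20*I) + 3/8)²*(9 - 12) = (59/8 - 20*I)²*(-3) = -3*(59/8 - 20*I)²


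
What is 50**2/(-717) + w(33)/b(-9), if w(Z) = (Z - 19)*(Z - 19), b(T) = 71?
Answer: -36968/50907 ≈ -0.72619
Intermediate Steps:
w(Z) = (-19 + Z)**2 (w(Z) = (-19 + Z)*(-19 + Z) = (-19 + Z)**2)
50**2/(-717) + w(33)/b(-9) = 50**2/(-717) + (-19 + 33)**2/71 = 2500*(-1/717) + 14**2*(1/71) = -2500/717 + 196*(1/71) = -2500/717 + 196/71 = -36968/50907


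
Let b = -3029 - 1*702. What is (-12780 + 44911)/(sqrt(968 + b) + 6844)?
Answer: 219904564/46843099 - 96393*I*sqrt(307)/46843099 ≈ 4.6945 - 0.036055*I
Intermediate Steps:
b = -3731 (b = -3029 - 702 = -3731)
(-12780 + 44911)/(sqrt(968 + b) + 6844) = (-12780 + 44911)/(sqrt(968 - 3731) + 6844) = 32131/(sqrt(-2763) + 6844) = 32131/(3*I*sqrt(307) + 6844) = 32131/(6844 + 3*I*sqrt(307))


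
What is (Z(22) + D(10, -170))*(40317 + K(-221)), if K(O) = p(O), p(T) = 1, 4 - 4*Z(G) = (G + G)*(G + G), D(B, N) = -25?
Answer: -20481544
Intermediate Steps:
Z(G) = 1 - G² (Z(G) = 1 - (G + G)*(G + G)/4 = 1 - 2*G*2*G/4 = 1 - G²)
K(O) = 1
(Z(22) + D(10, -170))*(40317 + K(-221)) = ((1 - 1*22²) - 25)*(40317 + 1) = ((1 - 1*484) - 25)*40318 = ((1 - 484) - 25)*40318 = (-483 - 25)*40318 = -508*40318 = -20481544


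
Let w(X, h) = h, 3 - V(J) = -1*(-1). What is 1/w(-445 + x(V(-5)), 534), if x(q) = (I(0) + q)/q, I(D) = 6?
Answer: 1/534 ≈ 0.0018727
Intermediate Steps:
V(J) = 2 (V(J) = 3 - (-1)*(-1) = 3 - 1*1 = 3 - 1 = 2)
x(q) = (6 + q)/q
1/w(-445 + x(V(-5)), 534) = 1/534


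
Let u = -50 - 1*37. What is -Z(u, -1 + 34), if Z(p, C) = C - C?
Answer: 0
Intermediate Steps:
u = -87 (u = -50 - 37 = -87)
Z(p, C) = 0
-Z(u, -1 + 34) = -1*0 = 0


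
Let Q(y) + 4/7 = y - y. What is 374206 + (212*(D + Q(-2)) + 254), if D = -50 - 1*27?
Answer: 2506104/7 ≈ 3.5802e+5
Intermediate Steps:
D = -77 (D = -50 - 27 = -77)
Q(y) = -4/7 (Q(y) = -4/7 + (y - y) = -4/7 + 0 = -4/7)
374206 + (212*(D + Q(-2)) + 254) = 374206 + (212*(-77 - 4/7) + 254) = 374206 + (212*(-543/7) + 254) = 374206 + (-115116/7 + 254) = 374206 - 113338/7 = 2506104/7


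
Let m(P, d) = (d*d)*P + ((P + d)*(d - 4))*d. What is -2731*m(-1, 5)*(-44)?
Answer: -600820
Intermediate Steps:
m(P, d) = P*d**2 + d*(-4 + d)*(P + d) (m(P, d) = d**2*P + ((P + d)*(-4 + d))*d = P*d**2 + ((-4 + d)*(P + d))*d = P*d**2 + d*(-4 + d)*(P + d))
-2731*m(-1, 5)*(-44) = -2731*5*(5**2 - 4*(-1) - 4*5 + 2*(-1)*5)*(-44) = -2731*5*(25 + 4 - 20 - 10)*(-44) = -2731*5*(-1)*(-44) = -(-13655)*(-44) = -2731*220 = -600820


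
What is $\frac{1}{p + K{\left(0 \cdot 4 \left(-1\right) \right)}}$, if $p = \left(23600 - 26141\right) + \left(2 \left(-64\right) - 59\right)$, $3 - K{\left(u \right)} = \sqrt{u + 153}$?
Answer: $- \frac{2725}{7425472} + \frac{3 \sqrt{17}}{7425472} \approx -0.00036531$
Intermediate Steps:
$K{\left(u \right)} = 3 - \sqrt{153 + u}$ ($K{\left(u \right)} = 3 - \sqrt{u + 153} = 3 - \sqrt{153 + u}$)
$p = -2728$ ($p = -2541 - 187 = -2728$)
$\frac{1}{p + K{\left(0 \cdot 4 \left(-1\right) \right)}} = \frac{1}{-2728 + \left(3 - \sqrt{153 + 0 \cdot 4 \left(-1\right)}\right)} = \frac{1}{-2728 + \left(3 - \sqrt{153 + 0 \left(-1\right)}\right)} = \frac{1}{-2728 + \left(3 - \sqrt{153 + 0}\right)} = \frac{1}{-2728 + \left(3 - \sqrt{153}\right)} = \frac{1}{-2728 + \left(3 - 3 \sqrt{17}\right)} = \frac{1}{-2725 - 3 \sqrt{17}}$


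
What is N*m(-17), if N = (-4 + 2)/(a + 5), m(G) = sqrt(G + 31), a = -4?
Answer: -2*sqrt(14) ≈ -7.4833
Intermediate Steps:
m(G) = sqrt(31 + G)
N = -2 (N = (-4 + 2)/(-4 + 5) = -2/1 = -2*1 = -2)
N*m(-17) = -2*sqrt(31 - 17) = -2*sqrt(14)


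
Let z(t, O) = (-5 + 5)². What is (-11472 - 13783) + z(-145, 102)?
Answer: -25255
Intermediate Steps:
z(t, O) = 0 (z(t, O) = 0² = 0)
(-11472 - 13783) + z(-145, 102) = (-11472 - 13783) + 0 = -25255 + 0 = -25255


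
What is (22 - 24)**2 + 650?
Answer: 654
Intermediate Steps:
(22 - 24)**2 + 650 = (-2)**2 + 650 = 4 + 650 = 654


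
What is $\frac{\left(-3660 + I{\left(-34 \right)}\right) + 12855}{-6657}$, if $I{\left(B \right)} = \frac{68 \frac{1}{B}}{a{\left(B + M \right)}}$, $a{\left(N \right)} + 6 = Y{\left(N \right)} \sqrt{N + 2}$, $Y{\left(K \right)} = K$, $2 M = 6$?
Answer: $\frac{- 285045 \sqrt{29} + 55172 i}{6657 \left(- 6 i + 31 \sqrt{29}\right)} \approx -1.3813 + 1.7974 \cdot 10^{-6} i$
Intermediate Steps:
$M = 3$ ($M = \frac{1}{2} \cdot 6 = 3$)
$a{\left(N \right)} = -6 + N \sqrt{2 + N}$ ($a{\left(N \right)} = -6 + N \sqrt{N + 2} = -6 + N \sqrt{2 + N}$)
$I{\left(B \right)} = \frac{68}{B \left(-6 + \sqrt{5 + B} \left(3 + B\right)\right)}$ ($I{\left(B \right)} = \frac{68 \frac{1}{B}}{-6 + \left(B + 3\right) \sqrt{2 + \left(B + 3\right)}} = \frac{68 \frac{1}{B}}{-6 + \left(3 + B\right) \sqrt{2 + \left(3 + B\right)}} = \frac{68 \frac{1}{B}}{-6 + \left(3 + B\right) \sqrt{5 + B}} = \frac{68 \frac{1}{B}}{-6 + \sqrt{5 + B} \left(3 + B\right)} = \frac{68}{B \left(-6 + \sqrt{5 + B} \left(3 + B\right)\right)}$)
$\frac{\left(-3660 + I{\left(-34 \right)}\right) + 12855}{-6657} = \frac{\left(-3660 + \frac{68}{\left(-34\right) \left(-6 + \sqrt{5 - 34} \left(3 - 34\right)\right)}\right) + 12855}{-6657} = \left(\left(-3660 + 68 \left(- \frac{1}{34}\right) \frac{1}{-6 + \sqrt{-29} \left(-31\right)}\right) + 12855\right) \left(- \frac{1}{6657}\right) = \left(\left(-3660 + 68 \left(- \frac{1}{34}\right) \frac{1}{-6 + i \sqrt{29} \left(-31\right)}\right) + 12855\right) \left(- \frac{1}{6657}\right) = \left(\left(-3660 + 68 \left(- \frac{1}{34}\right) \frac{1}{-6 - 31 i \sqrt{29}}\right) + 12855\right) \left(- \frac{1}{6657}\right) = \left(\left(-3660 - \frac{2}{-6 - 31 i \sqrt{29}}\right) + 12855\right) \left(- \frac{1}{6657}\right) = \left(9195 - \frac{2}{-6 - 31 i \sqrt{29}}\right) \left(- \frac{1}{6657}\right) = - \frac{3065}{2219} + \frac{2}{6657 \left(-6 - 31 i \sqrt{29}\right)}$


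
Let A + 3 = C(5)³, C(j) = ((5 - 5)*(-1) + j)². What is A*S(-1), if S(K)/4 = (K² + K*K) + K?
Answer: 62488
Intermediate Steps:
C(j) = j² (C(j) = (0*(-1) + j)² = (0 + j)² = j²)
S(K) = 4*K + 8*K² (S(K) = 4*((K² + K*K) + K) = 4*((K² + K²) + K) = 4*(2*K² + K) = 4*(K + 2*K²) = 4*K + 8*K²)
A = 15622 (A = -3 + (5²)³ = -3 + 25³ = -3 + 15625 = 15622)
A*S(-1) = 15622*(4*(-1)*(1 + 2*(-1))) = 15622*(4*(-1)*(1 - 2)) = 15622*(4*(-1)*(-1)) = 15622*4 = 62488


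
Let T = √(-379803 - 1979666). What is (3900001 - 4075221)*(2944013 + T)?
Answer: -515849957860 - 175220*I*√2359469 ≈ -5.1585e+11 - 2.6915e+8*I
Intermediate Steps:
T = I*√2359469 (T = √(-2359469) = I*√2359469 ≈ 1536.1*I)
(3900001 - 4075221)*(2944013 + T) = (3900001 - 4075221)*(2944013 + I*√2359469) = -175220*(2944013 + I*√2359469) = -515849957860 - 175220*I*√2359469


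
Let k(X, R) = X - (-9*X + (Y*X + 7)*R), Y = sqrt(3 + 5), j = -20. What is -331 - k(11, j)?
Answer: -581 - 440*sqrt(2) ≈ -1203.3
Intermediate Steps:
Y = 2*sqrt(2) (Y = sqrt(8) = 2*sqrt(2) ≈ 2.8284)
k(X, R) = 10*X - R*(7 + 2*X*sqrt(2)) (k(X, R) = X - (-9*X + ((2*sqrt(2))*X + 7)*R) = X - (-9*X + (2*X*sqrt(2) + 7)*R) = X - (-9*X + (7 + 2*X*sqrt(2))*R) = X - (-9*X + R*(7 + 2*X*sqrt(2))) = X + (9*X - R*(7 + 2*X*sqrt(2))) = 10*X - R*(7 + 2*X*sqrt(2)))
-331 - k(11, j) = -331 - (-7*(-20) + 10*11 - 2*(-20)*11*sqrt(2)) = -331 - (140 + 110 + 440*sqrt(2)) = -331 - (250 + 440*sqrt(2)) = -331 + (-250 - 440*sqrt(2)) = -581 - 440*sqrt(2)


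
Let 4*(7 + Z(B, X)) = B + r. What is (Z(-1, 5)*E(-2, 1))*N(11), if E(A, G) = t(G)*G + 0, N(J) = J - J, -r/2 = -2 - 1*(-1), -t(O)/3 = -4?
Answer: 0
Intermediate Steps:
t(O) = 12 (t(O) = -3*(-4) = 12)
r = 2 (r = -2*(-2 - 1*(-1)) = -2*(-2 + 1) = -2*(-1) = 2)
N(J) = 0
E(A, G) = 12*G (E(A, G) = 12*G + 0 = 12*G)
Z(B, X) = -13/2 + B/4 (Z(B, X) = -7 + (B + 2)/4 = -7 + (2 + B)/4 = -7 + (1/2 + B/4) = -13/2 + B/4)
(Z(-1, 5)*E(-2, 1))*N(11) = ((-13/2 + (1/4)*(-1))*(12*1))*0 = ((-13/2 - 1/4)*12)*0 = -27/4*12*0 = -81*0 = 0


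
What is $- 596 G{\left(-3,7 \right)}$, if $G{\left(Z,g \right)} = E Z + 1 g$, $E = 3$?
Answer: $1192$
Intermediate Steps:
$G{\left(Z,g \right)} = g + 3 Z$ ($G{\left(Z,g \right)} = 3 Z + 1 g = 3 Z + g = g + 3 Z$)
$- 596 G{\left(-3,7 \right)} = - 596 \left(7 + 3 \left(-3\right)\right) = - 596 \left(7 - 9\right) = \left(-596\right) \left(-2\right) = 1192$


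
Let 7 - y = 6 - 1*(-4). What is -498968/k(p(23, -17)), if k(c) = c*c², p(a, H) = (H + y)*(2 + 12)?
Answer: 62371/2744000 ≈ 0.022730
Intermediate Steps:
y = -3 (y = 7 - (6 - 1*(-4)) = 7 - (6 + 4) = 7 - 1*10 = 7 - 10 = -3)
p(a, H) = -42 + 14*H (p(a, H) = (H - 3)*(2 + 12) = (-3 + H)*14 = -42 + 14*H)
k(c) = c³
-498968/k(p(23, -17)) = -498968/(-42 + 14*(-17))³ = -498968/(-42 - 238)³ = -498968/((-280)³) = -498968/(-21952000) = -498968*(-1/21952000) = 62371/2744000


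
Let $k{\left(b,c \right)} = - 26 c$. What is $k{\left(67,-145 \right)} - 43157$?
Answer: $-39387$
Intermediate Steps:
$k{\left(67,-145 \right)} - 43157 = \left(-26\right) \left(-145\right) - 43157 = 3770 - 43157 = -39387$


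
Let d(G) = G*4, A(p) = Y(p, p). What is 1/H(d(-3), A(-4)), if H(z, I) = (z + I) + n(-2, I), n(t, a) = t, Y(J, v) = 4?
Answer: -1/10 ≈ -0.10000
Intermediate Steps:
A(p) = 4
d(G) = 4*G
H(z, I) = -2 + I + z (H(z, I) = (z + I) - 2 = (I + z) - 2 = -2 + I + z)
1/H(d(-3), A(-4)) = 1/(-2 + 4 + 4*(-3)) = 1/(-2 + 4 - 12) = 1/(-10) = -1/10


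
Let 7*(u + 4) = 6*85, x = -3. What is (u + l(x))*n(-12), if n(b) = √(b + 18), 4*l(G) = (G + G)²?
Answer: 545*√6/7 ≈ 190.71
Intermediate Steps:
l(G) = G² (l(G) = (G + G)²/4 = (2*G)²/4 = (4*G²)/4 = G²)
u = 482/7 (u = -4 + (6*85)/7 = -4 + (⅐)*510 = -4 + 510/7 = 482/7 ≈ 68.857)
n(b) = √(18 + b)
(u + l(x))*n(-12) = (482/7 + (-3)²)*√(18 - 12) = (482/7 + 9)*√6 = 545*√6/7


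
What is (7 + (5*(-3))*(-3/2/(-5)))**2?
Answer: 25/4 ≈ 6.2500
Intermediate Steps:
(7 + (5*(-3))*(-3/2/(-5)))**2 = (7 - 15*(-3*1/2)*(-1)/5)**2 = (7 - (-45)*(-1)/(2*5))**2 = (7 - 15*3/10)**2 = (7 - 9/2)**2 = (5/2)**2 = 25/4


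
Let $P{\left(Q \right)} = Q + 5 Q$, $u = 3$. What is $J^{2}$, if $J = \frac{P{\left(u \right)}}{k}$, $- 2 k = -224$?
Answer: $\frac{81}{3136} \approx 0.025829$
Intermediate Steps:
$P{\left(Q \right)} = 6 Q$
$k = 112$ ($k = \left(- \frac{1}{2}\right) \left(-224\right) = 112$)
$J = \frac{9}{56}$ ($J = \frac{6 \cdot 3}{112} = 18 \cdot \frac{1}{112} = \frac{9}{56} \approx 0.16071$)
$J^{2} = \left(\frac{9}{56}\right)^{2} = \frac{81}{3136}$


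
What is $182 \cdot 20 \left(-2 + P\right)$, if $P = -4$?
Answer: $-21840$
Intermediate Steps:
$182 \cdot 20 \left(-2 + P\right) = 182 \cdot 20 \left(-2 - 4\right) = 182 \cdot 20 \left(-6\right) = 182 \left(-120\right) = -21840$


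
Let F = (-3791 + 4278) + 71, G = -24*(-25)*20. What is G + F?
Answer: 12558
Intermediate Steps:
G = 12000 (G = 600*20 = 12000)
F = 558 (F = 487 + 71 = 558)
G + F = 12000 + 558 = 12558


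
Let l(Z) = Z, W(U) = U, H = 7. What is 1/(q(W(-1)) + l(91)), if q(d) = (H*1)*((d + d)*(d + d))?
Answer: 1/119 ≈ 0.0084034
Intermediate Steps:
q(d) = 28*d² (q(d) = (7*1)*((d + d)*(d + d)) = 7*((2*d)*(2*d)) = 7*(4*d²) = 28*d²)
1/(q(W(-1)) + l(91)) = 1/(28*(-1)² + 91) = 1/(28*1 + 91) = 1/(28 + 91) = 1/119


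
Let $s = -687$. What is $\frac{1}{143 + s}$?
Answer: $- \frac{1}{544} \approx -0.0018382$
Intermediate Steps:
$\frac{1}{143 + s} = \frac{1}{143 - 687} = \frac{1}{-544} = - \frac{1}{544}$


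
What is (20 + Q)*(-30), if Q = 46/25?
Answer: -3276/5 ≈ -655.20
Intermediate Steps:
Q = 46/25 (Q = 46*(1/25) = 46/25 ≈ 1.8400)
(20 + Q)*(-30) = (20 + 46/25)*(-30) = (546/25)*(-30) = -3276/5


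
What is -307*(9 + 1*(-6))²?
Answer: -2763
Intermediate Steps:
-307*(9 + 1*(-6))² = -307*(9 - 6)² = -307*3² = -307*9 = -2763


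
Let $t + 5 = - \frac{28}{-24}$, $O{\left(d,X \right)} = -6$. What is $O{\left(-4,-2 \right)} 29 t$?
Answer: $667$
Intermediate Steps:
$t = - \frac{23}{6}$ ($t = -5 - \frac{28}{-24} = -5 - - \frac{7}{6} = -5 + \frac{7}{6} = - \frac{23}{6} \approx -3.8333$)
$O{\left(-4,-2 \right)} 29 t = \left(-6\right) 29 \left(- \frac{23}{6}\right) = \left(-174\right) \left(- \frac{23}{6}\right) = 667$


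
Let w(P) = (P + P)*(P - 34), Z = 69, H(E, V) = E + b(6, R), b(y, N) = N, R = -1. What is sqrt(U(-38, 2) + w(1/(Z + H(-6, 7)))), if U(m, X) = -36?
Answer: I*sqrt(142598)/62 ≈ 6.0907*I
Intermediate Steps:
H(E, V) = -1 + E (H(E, V) = E - 1 = -1 + E)
w(P) = 2*P*(-34 + P) (w(P) = (2*P)*(-34 + P) = 2*P*(-34 + P))
sqrt(U(-38, 2) + w(1/(Z + H(-6, 7)))) = sqrt(-36 + 2*(-34 + 1/(69 + (-1 - 6)))/(69 + (-1 - 6))) = sqrt(-36 + 2*(-34 + 1/(69 - 7))/(69 - 7)) = sqrt(-36 + 2*(-34 + 1/62)/62) = sqrt(-36 + 2*(1/62)*(-34 + 1/62)) = sqrt(-36 + 2*(1/62)*(-2107/62)) = sqrt(-36 - 2107/1922) = sqrt(-71299/1922) = I*sqrt(142598)/62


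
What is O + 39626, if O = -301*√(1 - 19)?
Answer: 39626 - 903*I*√2 ≈ 39626.0 - 1277.0*I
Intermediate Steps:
O = -903*I*√2 ≈ -1277.0*I
O + 39626 = -903*I*√2 + 39626 = 39626 - 903*I*√2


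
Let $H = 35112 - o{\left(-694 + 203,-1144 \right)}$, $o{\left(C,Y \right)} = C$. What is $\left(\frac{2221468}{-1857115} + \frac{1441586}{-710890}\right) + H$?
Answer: $\frac{4699898377473614}{132020448235} \approx 35600.0$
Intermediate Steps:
$H = 35603$ ($H = 35112 - \left(-694 + 203\right) = 35112 - -491 = 35112 + 491 = 35603$)
$\left(\frac{2221468}{-1857115} + \frac{1441586}{-710890}\right) + H = \left(\frac{2221468}{-1857115} + \frac{1441586}{-710890}\right) + 35603 = \left(2221468 \left(- \frac{1}{1857115}\right) + 1441586 \left(- \frac{1}{710890}\right)\right) + 35603 = \left(- \frac{2221468}{1857115} - \frac{720793}{355445}\right) + 35603 = - \frac{425641037091}{132020448235} + 35603 = \frac{4699898377473614}{132020448235}$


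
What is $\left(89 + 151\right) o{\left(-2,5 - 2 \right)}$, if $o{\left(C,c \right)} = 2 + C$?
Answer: $0$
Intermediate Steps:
$\left(89 + 151\right) o{\left(-2,5 - 2 \right)} = \left(89 + 151\right) \left(2 - 2\right) = 240 \cdot 0 = 0$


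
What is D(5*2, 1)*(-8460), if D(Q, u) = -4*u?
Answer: 33840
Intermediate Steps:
D(5*2, 1)*(-8460) = -4*1*(-8460) = -4*(-8460) = 33840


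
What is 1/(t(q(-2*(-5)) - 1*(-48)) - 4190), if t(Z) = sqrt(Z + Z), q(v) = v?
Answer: -2095/8777992 - sqrt(29)/8777992 ≈ -0.00023928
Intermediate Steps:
t(Z) = sqrt(2)*sqrt(Z) (t(Z) = sqrt(2*Z) = sqrt(2)*sqrt(Z))
1/(t(q(-2*(-5)) - 1*(-48)) - 4190) = 1/(sqrt(2)*sqrt(-2*(-5) - 1*(-48)) - 4190) = 1/(sqrt(2)*sqrt(10 + 48) - 4190) = 1/(sqrt(2)*sqrt(58) - 4190) = 1/(2*sqrt(29) - 4190) = 1/(-4190 + 2*sqrt(29))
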